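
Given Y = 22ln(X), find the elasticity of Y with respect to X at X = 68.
Elasticity = 1/ln(68) ≈ 0.2370

Elasticity = (dY/dX) · (X/Y)

dY/dX = 22/X
At X = 68: dY/dX = 11/34, Y = 22·ln(68)

Elasticity = (11/34) · (68 / (22·ln(68))) = 1/ln(68) ≈ 0.2370

Interpretation: for a small percentage change in X, the percentage change in Y is approximately 0.24 times as large.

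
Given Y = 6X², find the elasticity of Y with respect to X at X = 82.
Elasticity = 2

Elasticity = (dY/dX) · (X/Y)

dY/dX = 12·X
At X = 82: dY/dX = 984, Y = 40344

Elasticity = 984 · (82 / 40344) = 2

Interpretation: for a small percentage change in X, the percentage change in Y is approximately 2.00 times as large.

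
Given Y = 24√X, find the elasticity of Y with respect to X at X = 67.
Elasticity = 1/2

Elasticity = (dY/dX) · (X/Y)

dY/dX = 12/√X
At X = 67: dY/dX = 12·√67/67, Y = 24·√67

Elasticity = (12·√67/67) · (67 / (24·√67)) = 1/2

Interpretation: for a small percentage change in X, the percentage change in Y is approximately 0.50 times as large.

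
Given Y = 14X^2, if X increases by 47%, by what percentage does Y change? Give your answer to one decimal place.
116.1%

For Y = 14X^2:
If X → X(1 + 0.47)
Then Y → Y · (1 + 0.47)^2
     = Y · 2.1609

Percentage change = ((1 + 0.47)^2 − 1) × 100% ≈ 116.1%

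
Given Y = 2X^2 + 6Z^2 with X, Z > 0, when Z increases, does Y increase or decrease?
Y increases

Taking the partial derivative:
∂Y/∂Z = 12Z

∂Y/∂Z = 12Z > 0 (assuming positive values)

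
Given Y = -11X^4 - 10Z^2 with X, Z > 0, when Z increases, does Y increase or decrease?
Y decreases

Taking the partial derivative:
∂Y/∂Z = -20Z

∂Y/∂Z = -20Z < 0 (assuming positive values)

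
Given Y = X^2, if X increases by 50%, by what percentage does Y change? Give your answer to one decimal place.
125.0%

For Y = X^2:
If X → X(1 + 0.5)
Then Y → Y · (1 + 0.5)^2
     = Y · 2.2500

Percentage change = ((1 + 0.5)^2 − 1) × 100% = 125.0%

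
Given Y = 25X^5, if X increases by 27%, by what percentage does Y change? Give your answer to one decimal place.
230.4%

For Y = 25X^5:
If X → X(1 + 0.27)
Then Y → Y · (1 + 0.27)^5
     ≈ Y · 3.3038

Percentage change = ((1 + 0.27)^5 − 1) × 100% ≈ 230.4%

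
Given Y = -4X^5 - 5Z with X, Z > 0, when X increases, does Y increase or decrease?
Y decreases

Taking the partial derivative:
∂Y/∂X = -20X^4

∂Y/∂X = -20X^4 < 0 (assuming positive values)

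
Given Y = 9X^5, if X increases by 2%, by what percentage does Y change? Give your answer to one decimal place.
10.4%

For Y = 9X^5:
If X → X(1 + 0.02)
Then Y → Y · (1 + 0.02)^5
     ≈ Y · 1.1041

Percentage change = ((1 + 0.02)^5 − 1) × 100% ≈ 10.4%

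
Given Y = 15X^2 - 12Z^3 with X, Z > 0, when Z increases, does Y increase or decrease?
Y decreases

Taking the partial derivative:
∂Y/∂Z = -36Z^2

∂Y/∂Z = -36Z^2 < 0 (assuming positive values)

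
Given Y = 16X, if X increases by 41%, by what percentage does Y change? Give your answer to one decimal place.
41.0%

For Y = 16X:
If X → X(1 + 0.41)
Then Y → Y · (1 + 0.41)^1
     = Y · 1.4100

Percentage change = ((1 + 0.41)^1 − 1) × 100% = 41.0%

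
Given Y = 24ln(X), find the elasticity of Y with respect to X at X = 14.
Elasticity = 1/ln(14) ≈ 0.3789

Elasticity = (dY/dX) · (X/Y)

dY/dX = 24/X
At X = 14: dY/dX = 12/7, Y = 24·ln(14)

Elasticity = (12/7) · (14 / (24·ln(14))) = 1/ln(14) ≈ 0.3789

Interpretation: for a small percentage change in X, the percentage change in Y is approximately 0.38 times as large.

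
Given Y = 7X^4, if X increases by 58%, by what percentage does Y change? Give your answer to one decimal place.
523.2%

For Y = 7X^4:
If X → X(1 + 0.58)
Then Y → Y · (1 + 0.58)^4
     ≈ Y · 6.2320

Percentage change = ((1 + 0.58)^4 − 1) × 100% ≈ 523.2%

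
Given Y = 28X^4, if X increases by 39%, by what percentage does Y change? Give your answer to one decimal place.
273.3%

For Y = 28X^4:
If X → X(1 + 0.39)
Then Y → Y · (1 + 0.39)^4
     ≈ Y · 3.7330

Percentage change = ((1 + 0.39)^4 − 1) × 100% ≈ 273.3%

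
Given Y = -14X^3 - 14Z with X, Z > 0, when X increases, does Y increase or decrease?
Y decreases

Taking the partial derivative:
∂Y/∂X = -42X^2

∂Y/∂X = -42X^2 < 0 (assuming positive values)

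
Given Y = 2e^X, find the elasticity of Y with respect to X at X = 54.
Elasticity = 54

Elasticity = (dY/dX) · (X/Y)

dY/dX = 2·e^X
At X = 54: dY/dX = 2·e^54, Y = 2·e^54

Elasticity = (2·e^54) · (54 / (2·e^54)) = 54

Interpretation: for a small percentage change in X, the percentage change in Y is approximately 54.00 times as large.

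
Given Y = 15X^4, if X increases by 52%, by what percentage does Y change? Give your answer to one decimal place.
433.8%

For Y = 15X^4:
If X → X(1 + 0.52)
Then Y → Y · (1 + 0.52)^4
     ≈ Y · 5.3379

Percentage change = ((1 + 0.52)^4 − 1) × 100% ≈ 433.8%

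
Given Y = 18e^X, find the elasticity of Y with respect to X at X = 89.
Elasticity = 89

Elasticity = (dY/dX) · (X/Y)

dY/dX = 18·e^X
At X = 89: dY/dX = 18·e^89, Y = 18·e^89

Elasticity = (18·e^89) · (89 / (18·e^89)) = 89

Interpretation: for a small percentage change in X, the percentage change in Y is approximately 89.00 times as large.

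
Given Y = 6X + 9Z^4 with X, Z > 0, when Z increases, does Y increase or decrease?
Y increases

Taking the partial derivative:
∂Y/∂Z = 36Z^3

∂Y/∂Z = 36Z^3 > 0 (assuming positive values)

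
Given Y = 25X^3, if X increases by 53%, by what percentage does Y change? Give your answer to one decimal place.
258.2%

For Y = 25X^3:
If X → X(1 + 0.53)
Then Y → Y · (1 + 0.53)^3
     ≈ Y · 3.5816

Percentage change = ((1 + 0.53)^3 − 1) × 100% ≈ 258.2%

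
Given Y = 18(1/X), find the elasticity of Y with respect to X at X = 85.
Elasticity = -1

Elasticity = (dY/dX) · (X/Y)

dY/dX = -18/X²
At X = 85: dY/dX = -18/7225, Y = 18/85

Elasticity = (-18/7225) · (85 / (18/85)) = -1

Interpretation: for a small percentage change in X, the percentage change in Y is approximately -1.00 times as large.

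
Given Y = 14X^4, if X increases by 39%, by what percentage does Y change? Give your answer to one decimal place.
273.3%

For Y = 14X^4:
If X → X(1 + 0.39)
Then Y → Y · (1 + 0.39)^4
     ≈ Y · 3.7330

Percentage change = ((1 + 0.39)^4 − 1) × 100% ≈ 273.3%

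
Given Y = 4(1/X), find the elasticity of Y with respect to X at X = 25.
Elasticity = -1

Elasticity = (dY/dX) · (X/Y)

dY/dX = -4/X²
At X = 25: dY/dX = -4/625, Y = 4/25

Elasticity = (-4/625) · (25 / (4/25)) = -1

Interpretation: for a small percentage change in X, the percentage change in Y is approximately -1.00 times as large.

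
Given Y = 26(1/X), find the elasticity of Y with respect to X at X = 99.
Elasticity = -1

Elasticity = (dY/dX) · (X/Y)

dY/dX = -26/X²
At X = 99: dY/dX = -26/9801, Y = 26/99

Elasticity = (-26/9801) · (99 / (26/99)) = -1

Interpretation: for a small percentage change in X, the percentage change in Y is approximately -1.00 times as large.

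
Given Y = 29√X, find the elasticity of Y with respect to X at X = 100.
Elasticity = 1/2

Elasticity = (dY/dX) · (X/Y)

dY/dX = 29/(2·√X)
At X = 100: dY/dX = 29/20, Y = 290

Elasticity = (29/20) · (100 / 290) = 1/2

Interpretation: for a small percentage change in X, the percentage change in Y is approximately 0.50 times as large.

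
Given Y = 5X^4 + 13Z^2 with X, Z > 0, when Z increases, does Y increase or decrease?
Y increases

Taking the partial derivative:
∂Y/∂Z = 26Z

∂Y/∂Z = 26Z > 0 (assuming positive values)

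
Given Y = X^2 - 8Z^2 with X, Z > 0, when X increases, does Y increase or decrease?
Y increases

Taking the partial derivative:
∂Y/∂X = 2X

∂Y/∂X = 2X > 0 (assuming positive values)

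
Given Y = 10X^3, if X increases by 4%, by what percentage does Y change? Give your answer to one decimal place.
12.5%

For Y = 10X^3:
If X → X(1 + 0.04)
Then Y → Y · (1 + 0.04)^3
     ≈ Y · 1.1249

Percentage change = ((1 + 0.04)^3 − 1) × 100% ≈ 12.5%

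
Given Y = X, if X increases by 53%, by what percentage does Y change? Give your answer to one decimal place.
53.0%

For Y = X:
If X → X(1 + 0.53)
Then Y → Y · (1 + 0.53)^1
     = Y · 1.5300

Percentage change = ((1 + 0.53)^1 − 1) × 100% = 53.0%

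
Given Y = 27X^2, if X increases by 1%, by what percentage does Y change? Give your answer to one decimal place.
2.0%

For Y = 27X^2:
If X → X(1 + 0.01)
Then Y → Y · (1 + 0.01)^2
     = Y · 1.0201

Percentage change = ((1 + 0.01)^2 − 1) × 100% ≈ 2.0%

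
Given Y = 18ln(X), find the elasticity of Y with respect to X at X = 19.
Elasticity = 1/ln(19) ≈ 0.3396

Elasticity = (dY/dX) · (X/Y)

dY/dX = 18/X
At X = 19: dY/dX = 18/19, Y = 18·ln(19)

Elasticity = (18/19) · (19 / (18·ln(19))) = 1/ln(19) ≈ 0.3396

Interpretation: for a small percentage change in X, the percentage change in Y is approximately 0.34 times as large.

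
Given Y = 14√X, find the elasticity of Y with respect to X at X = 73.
Elasticity = 1/2

Elasticity = (dY/dX) · (X/Y)

dY/dX = 7/√X
At X = 73: dY/dX = 7·√73/73, Y = 14·√73

Elasticity = (7·√73/73) · (73 / (14·√73)) = 1/2

Interpretation: for a small percentage change in X, the percentage change in Y is approximately 0.50 times as large.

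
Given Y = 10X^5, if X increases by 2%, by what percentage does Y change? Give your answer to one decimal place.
10.4%

For Y = 10X^5:
If X → X(1 + 0.02)
Then Y → Y · (1 + 0.02)^5
     ≈ Y · 1.1041

Percentage change = ((1 + 0.02)^5 − 1) × 100% ≈ 10.4%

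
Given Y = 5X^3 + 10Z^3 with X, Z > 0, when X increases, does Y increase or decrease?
Y increases

Taking the partial derivative:
∂Y/∂X = 15X^2

∂Y/∂X = 15X^2 > 0 (assuming positive values)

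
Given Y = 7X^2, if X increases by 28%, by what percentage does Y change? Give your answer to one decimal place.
63.8%

For Y = 7X^2:
If X → X(1 + 0.28)
Then Y → Y · (1 + 0.28)^2
     = Y · 1.6384

Percentage change = ((1 + 0.28)^2 − 1) × 100% ≈ 63.8%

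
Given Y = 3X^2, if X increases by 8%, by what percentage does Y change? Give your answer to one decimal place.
16.6%

For Y = 3X^2:
If X → X(1 + 0.08)
Then Y → Y · (1 + 0.08)^2
     = Y · 1.1664

Percentage change = ((1 + 0.08)^2 − 1) × 100% ≈ 16.6%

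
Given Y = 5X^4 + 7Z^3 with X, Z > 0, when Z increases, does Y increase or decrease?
Y increases

Taking the partial derivative:
∂Y/∂Z = 21Z^2

∂Y/∂Z = 21Z^2 > 0 (assuming positive values)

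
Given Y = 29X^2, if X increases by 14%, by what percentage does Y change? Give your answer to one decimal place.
30.0%

For Y = 29X^2:
If X → X(1 + 0.14)
Then Y → Y · (1 + 0.14)^2
     = Y · 1.2996

Percentage change = ((1 + 0.14)^2 − 1) × 100% ≈ 30.0%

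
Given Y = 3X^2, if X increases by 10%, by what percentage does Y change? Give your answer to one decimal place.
21.0%

For Y = 3X^2:
If X → X(1 + 0.1)
Then Y → Y · (1 + 0.1)^2
     = Y · 1.2100

Percentage change = ((1 + 0.1)^2 − 1) × 100% = 21.0%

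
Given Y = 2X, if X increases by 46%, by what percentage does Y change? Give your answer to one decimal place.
46.0%

For Y = 2X:
If X → X(1 + 0.46)
Then Y → Y · (1 + 0.46)^1
     = Y · 1.4600

Percentage change = ((1 + 0.46)^1 − 1) × 100% = 46.0%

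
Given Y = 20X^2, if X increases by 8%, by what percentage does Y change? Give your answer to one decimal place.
16.6%

For Y = 20X^2:
If X → X(1 + 0.08)
Then Y → Y · (1 + 0.08)^2
     = Y · 1.1664

Percentage change = ((1 + 0.08)^2 − 1) × 100% ≈ 16.6%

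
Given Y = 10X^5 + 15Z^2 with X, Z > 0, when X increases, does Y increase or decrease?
Y increases

Taking the partial derivative:
∂Y/∂X = 50X^4

∂Y/∂X = 50X^4 > 0 (assuming positive values)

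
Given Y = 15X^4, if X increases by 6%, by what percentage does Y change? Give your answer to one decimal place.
26.2%

For Y = 15X^4:
If X → X(1 + 0.06)
Then Y → Y · (1 + 0.06)^4
     ≈ Y · 1.2625

Percentage change = ((1 + 0.06)^4 − 1) × 100% ≈ 26.2%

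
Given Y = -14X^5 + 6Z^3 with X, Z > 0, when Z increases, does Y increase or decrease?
Y increases

Taking the partial derivative:
∂Y/∂Z = 18Z^2

∂Y/∂Z = 18Z^2 > 0 (assuming positive values)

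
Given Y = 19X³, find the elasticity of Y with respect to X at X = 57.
Elasticity = 3

Elasticity = (dY/dX) · (X/Y)

dY/dX = 57·X²
At X = 57: dY/dX = 185193, Y = 3518667

Elasticity = 185193 · (57 / 3518667) = 3

Interpretation: for a small percentage change in X, the percentage change in Y is approximately 3.00 times as large.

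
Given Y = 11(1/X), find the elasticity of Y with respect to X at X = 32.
Elasticity = -1

Elasticity = (dY/dX) · (X/Y)

dY/dX = -11/X²
At X = 32: dY/dX = -11/1024, Y = 11/32

Elasticity = (-11/1024) · (32 / (11/32)) = -1

Interpretation: for a small percentage change in X, the percentage change in Y is approximately -1.00 times as large.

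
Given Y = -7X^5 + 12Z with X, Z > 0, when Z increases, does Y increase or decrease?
Y increases

Taking the partial derivative:
∂Y/∂Z = 12

∂Y/∂Z = 12 > 0 (assuming positive values)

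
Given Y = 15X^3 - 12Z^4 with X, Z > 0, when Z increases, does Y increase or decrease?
Y decreases

Taking the partial derivative:
∂Y/∂Z = -48Z^3

∂Y/∂Z = -48Z^3 < 0 (assuming positive values)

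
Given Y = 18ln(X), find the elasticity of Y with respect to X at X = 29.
Elasticity = 1/ln(29) ≈ 0.2970

Elasticity = (dY/dX) · (X/Y)

dY/dX = 18/X
At X = 29: dY/dX = 18/29, Y = 18·ln(29)

Elasticity = (18/29) · (29 / (18·ln(29))) = 1/ln(29) ≈ 0.2970

Interpretation: for a small percentage change in X, the percentage change in Y is approximately 0.30 times as large.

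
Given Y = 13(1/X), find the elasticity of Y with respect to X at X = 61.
Elasticity = -1

Elasticity = (dY/dX) · (X/Y)

dY/dX = -13/X²
At X = 61: dY/dX = -13/3721, Y = 13/61

Elasticity = (-13/3721) · (61 / (13/61)) = -1

Interpretation: for a small percentage change in X, the percentage change in Y is approximately -1.00 times as large.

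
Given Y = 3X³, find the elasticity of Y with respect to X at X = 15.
Elasticity = 3

Elasticity = (dY/dX) · (X/Y)

dY/dX = 9·X²
At X = 15: dY/dX = 2025, Y = 10125

Elasticity = 2025 · (15 / 10125) = 3

Interpretation: for a small percentage change in X, the percentage change in Y is approximately 3.00 times as large.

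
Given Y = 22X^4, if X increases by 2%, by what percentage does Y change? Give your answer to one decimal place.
8.2%

For Y = 22X^4:
If X → X(1 + 0.02)
Then Y → Y · (1 + 0.02)^4
     ≈ Y · 1.0824

Percentage change = ((1 + 0.02)^4 − 1) × 100% ≈ 8.2%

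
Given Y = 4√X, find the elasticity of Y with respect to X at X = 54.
Elasticity = 1/2

Elasticity = (dY/dX) · (X/Y)

dY/dX = 2/√X
At X = 54: dY/dX = √6/9, Y = 12·√6

Elasticity = (√6/9) · (54 / (12·√6)) = 1/2

Interpretation: for a small percentage change in X, the percentage change in Y is approximately 0.50 times as large.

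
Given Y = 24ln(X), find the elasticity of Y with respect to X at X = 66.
Elasticity = 1/ln(66) ≈ 0.2387

Elasticity = (dY/dX) · (X/Y)

dY/dX = 24/X
At X = 66: dY/dX = 4/11, Y = 24·ln(66)

Elasticity = (4/11) · (66 / (24·ln(66))) = 1/ln(66) ≈ 0.2387

Interpretation: for a small percentage change in X, the percentage change in Y is approximately 0.24 times as large.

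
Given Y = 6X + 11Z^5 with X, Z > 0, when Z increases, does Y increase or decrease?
Y increases

Taking the partial derivative:
∂Y/∂Z = 55Z^4

∂Y/∂Z = 55Z^4 > 0 (assuming positive values)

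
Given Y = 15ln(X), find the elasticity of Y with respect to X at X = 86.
Elasticity = 1/ln(86) ≈ 0.2245

Elasticity = (dY/dX) · (X/Y)

dY/dX = 15/X
At X = 86: dY/dX = 15/86, Y = 15·ln(86)

Elasticity = (15/86) · (86 / (15·ln(86))) = 1/ln(86) ≈ 0.2245

Interpretation: for a small percentage change in X, the percentage change in Y is approximately 0.22 times as large.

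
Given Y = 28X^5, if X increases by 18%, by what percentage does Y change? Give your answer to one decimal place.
128.8%

For Y = 28X^5:
If X → X(1 + 0.18)
Then Y → Y · (1 + 0.18)^5
     ≈ Y · 2.2878

Percentage change = ((1 + 0.18)^5 − 1) × 100% ≈ 128.8%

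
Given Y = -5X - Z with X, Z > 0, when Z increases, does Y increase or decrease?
Y decreases

Taking the partial derivative:
∂Y/∂Z = -1

∂Y/∂Z = -1 < 0 (assuming positive values)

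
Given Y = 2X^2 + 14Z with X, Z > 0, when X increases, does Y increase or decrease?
Y increases

Taking the partial derivative:
∂Y/∂X = 4X

∂Y/∂X = 4X > 0 (assuming positive values)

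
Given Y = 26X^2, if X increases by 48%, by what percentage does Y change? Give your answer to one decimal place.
119.0%

For Y = 26X^2:
If X → X(1 + 0.48)
Then Y → Y · (1 + 0.48)^2
     = Y · 2.1904

Percentage change = ((1 + 0.48)^2 − 1) × 100% ≈ 119.0%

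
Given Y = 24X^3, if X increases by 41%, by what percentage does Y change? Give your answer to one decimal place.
180.3%

For Y = 24X^3:
If X → X(1 + 0.41)
Then Y → Y · (1 + 0.41)^3
     ≈ Y · 2.8032

Percentage change = ((1 + 0.41)^3 − 1) × 100% ≈ 180.3%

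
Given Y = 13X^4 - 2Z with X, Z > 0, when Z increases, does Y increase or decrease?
Y decreases

Taking the partial derivative:
∂Y/∂Z = -2

∂Y/∂Z = -2 < 0 (assuming positive values)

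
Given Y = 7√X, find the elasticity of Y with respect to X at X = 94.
Elasticity = 1/2

Elasticity = (dY/dX) · (X/Y)

dY/dX = 7/(2·√X)
At X = 94: dY/dX = 7·√94/188, Y = 7·√94

Elasticity = (7·√94/188) · (94 / (7·√94)) = 1/2

Interpretation: for a small percentage change in X, the percentage change in Y is approximately 0.50 times as large.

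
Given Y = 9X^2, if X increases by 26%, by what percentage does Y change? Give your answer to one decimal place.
58.8%

For Y = 9X^2:
If X → X(1 + 0.26)
Then Y → Y · (1 + 0.26)^2
     = Y · 1.5876

Percentage change = ((1 + 0.26)^2 − 1) × 100% ≈ 58.8%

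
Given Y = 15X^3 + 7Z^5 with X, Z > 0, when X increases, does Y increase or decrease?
Y increases

Taking the partial derivative:
∂Y/∂X = 45X^2

∂Y/∂X = 45X^2 > 0 (assuming positive values)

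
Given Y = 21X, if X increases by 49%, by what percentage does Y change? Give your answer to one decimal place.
49.0%

For Y = 21X:
If X → X(1 + 0.49)
Then Y → Y · (1 + 0.49)^1
     = Y · 1.4900

Percentage change = ((1 + 0.49)^1 − 1) × 100% = 49.0%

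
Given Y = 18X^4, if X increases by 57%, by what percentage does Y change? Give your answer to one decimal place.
507.6%

For Y = 18X^4:
If X → X(1 + 0.57)
Then Y → Y · (1 + 0.57)^4
     ≈ Y · 6.0757

Percentage change = ((1 + 0.57)^4 − 1) × 100% ≈ 507.6%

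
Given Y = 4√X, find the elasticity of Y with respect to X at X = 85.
Elasticity = 1/2

Elasticity = (dY/dX) · (X/Y)

dY/dX = 2/√X
At X = 85: dY/dX = 2·√85/85, Y = 4·√85

Elasticity = (2·√85/85) · (85 / (4·√85)) = 1/2

Interpretation: for a small percentage change in X, the percentage change in Y is approximately 0.50 times as large.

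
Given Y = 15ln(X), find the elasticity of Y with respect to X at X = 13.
Elasticity = 1/ln(13) ≈ 0.3899

Elasticity = (dY/dX) · (X/Y)

dY/dX = 15/X
At X = 13: dY/dX = 15/13, Y = 15·ln(13)

Elasticity = (15/13) · (13 / (15·ln(13))) = 1/ln(13) ≈ 0.3899

Interpretation: for a small percentage change in X, the percentage change in Y is approximately 0.39 times as large.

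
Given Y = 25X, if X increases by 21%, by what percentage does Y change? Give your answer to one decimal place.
21.0%

For Y = 25X:
If X → X(1 + 0.21)
Then Y → Y · (1 + 0.21)^1
     = Y · 1.2100

Percentage change = ((1 + 0.21)^1 − 1) × 100% = 21.0%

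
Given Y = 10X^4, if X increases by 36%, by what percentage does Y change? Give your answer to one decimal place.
242.1%

For Y = 10X^4:
If X → X(1 + 0.36)
Then Y → Y · (1 + 0.36)^4
     ≈ Y · 3.4210

Percentage change = ((1 + 0.36)^4 − 1) × 100% ≈ 242.1%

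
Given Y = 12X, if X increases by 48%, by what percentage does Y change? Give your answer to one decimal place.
48.0%

For Y = 12X:
If X → X(1 + 0.48)
Then Y → Y · (1 + 0.48)^1
     = Y · 1.4800

Percentage change = ((1 + 0.48)^1 − 1) × 100% = 48.0%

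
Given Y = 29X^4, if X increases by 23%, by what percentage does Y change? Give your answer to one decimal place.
128.9%

For Y = 29X^4:
If X → X(1 + 0.23)
Then Y → Y · (1 + 0.23)^4
     ≈ Y · 2.2889

Percentage change = ((1 + 0.23)^4 − 1) × 100% ≈ 128.9%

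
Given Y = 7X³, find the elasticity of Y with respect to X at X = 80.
Elasticity = 3

Elasticity = (dY/dX) · (X/Y)

dY/dX = 21·X²
At X = 80: dY/dX = 134400, Y = 3584000

Elasticity = 134400 · (80 / 3584000) = 3

Interpretation: for a small percentage change in X, the percentage change in Y is approximately 3.00 times as large.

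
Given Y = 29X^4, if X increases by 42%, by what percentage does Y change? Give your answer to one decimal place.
306.6%

For Y = 29X^4:
If X → X(1 + 0.42)
Then Y → Y · (1 + 0.42)^4
     ≈ Y · 4.0659

Percentage change = ((1 + 0.42)^4 − 1) × 100% ≈ 306.6%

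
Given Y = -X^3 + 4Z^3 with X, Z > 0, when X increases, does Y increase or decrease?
Y decreases

Taking the partial derivative:
∂Y/∂X = -3X^2

∂Y/∂X = -3X^2 < 0 (assuming positive values)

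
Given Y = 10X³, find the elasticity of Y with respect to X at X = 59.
Elasticity = 3

Elasticity = (dY/dX) · (X/Y)

dY/dX = 30·X²
At X = 59: dY/dX = 104430, Y = 2053790

Elasticity = 104430 · (59 / 2053790) = 3

Interpretation: for a small percentage change in X, the percentage change in Y is approximately 3.00 times as large.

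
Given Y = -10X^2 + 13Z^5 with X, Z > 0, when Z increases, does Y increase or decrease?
Y increases

Taking the partial derivative:
∂Y/∂Z = 65Z^4

∂Y/∂Z = 65Z^4 > 0 (assuming positive values)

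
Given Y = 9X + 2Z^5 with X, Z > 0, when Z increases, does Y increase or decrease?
Y increases

Taking the partial derivative:
∂Y/∂Z = 10Z^4

∂Y/∂Z = 10Z^4 > 0 (assuming positive values)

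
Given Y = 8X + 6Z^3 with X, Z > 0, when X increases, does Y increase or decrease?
Y increases

Taking the partial derivative:
∂Y/∂X = 8

∂Y/∂X = 8 > 0 (assuming positive values)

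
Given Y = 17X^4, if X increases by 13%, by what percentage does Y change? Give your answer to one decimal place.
63.0%

For Y = 17X^4:
If X → X(1 + 0.13)
Then Y → Y · (1 + 0.13)^4
     ≈ Y · 1.6305

Percentage change = ((1 + 0.13)^4 − 1) × 100% ≈ 63.0%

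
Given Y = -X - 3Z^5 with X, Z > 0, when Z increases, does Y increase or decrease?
Y decreases

Taking the partial derivative:
∂Y/∂Z = -15Z^4

∂Y/∂Z = -15Z^4 < 0 (assuming positive values)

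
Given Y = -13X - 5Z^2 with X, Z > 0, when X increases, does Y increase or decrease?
Y decreases

Taking the partial derivative:
∂Y/∂X = -13

∂Y/∂X = -13 < 0 (assuming positive values)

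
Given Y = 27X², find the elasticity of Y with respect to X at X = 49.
Elasticity = 2

Elasticity = (dY/dX) · (X/Y)

dY/dX = 54·X
At X = 49: dY/dX = 2646, Y = 64827

Elasticity = 2646 · (49 / 64827) = 2

Interpretation: for a small percentage change in X, the percentage change in Y is approximately 2.00 times as large.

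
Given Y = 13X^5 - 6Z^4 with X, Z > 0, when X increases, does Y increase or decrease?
Y increases

Taking the partial derivative:
∂Y/∂X = 65X^4

∂Y/∂X = 65X^4 > 0 (assuming positive values)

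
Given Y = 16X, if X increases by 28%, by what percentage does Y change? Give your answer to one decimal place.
28.0%

For Y = 16X:
If X → X(1 + 0.28)
Then Y → Y · (1 + 0.28)^1
     = Y · 1.2800

Percentage change = ((1 + 0.28)^1 − 1) × 100% = 28.0%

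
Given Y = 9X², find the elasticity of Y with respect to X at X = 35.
Elasticity = 2

Elasticity = (dY/dX) · (X/Y)

dY/dX = 18·X
At X = 35: dY/dX = 630, Y = 11025

Elasticity = 630 · (35 / 11025) = 2

Interpretation: for a small percentage change in X, the percentage change in Y is approximately 2.00 times as large.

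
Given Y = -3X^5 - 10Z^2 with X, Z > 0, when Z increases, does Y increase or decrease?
Y decreases

Taking the partial derivative:
∂Y/∂Z = -20Z

∂Y/∂Z = -20Z < 0 (assuming positive values)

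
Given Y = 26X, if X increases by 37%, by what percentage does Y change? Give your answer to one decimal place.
37.0%

For Y = 26X:
If X → X(1 + 0.37)
Then Y → Y · (1 + 0.37)^1
     = Y · 1.3700

Percentage change = ((1 + 0.37)^1 − 1) × 100% = 37.0%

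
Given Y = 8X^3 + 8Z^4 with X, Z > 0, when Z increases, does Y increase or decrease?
Y increases

Taking the partial derivative:
∂Y/∂Z = 32Z^3

∂Y/∂Z = 32Z^3 > 0 (assuming positive values)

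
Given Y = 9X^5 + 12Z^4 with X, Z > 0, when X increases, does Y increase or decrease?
Y increases

Taking the partial derivative:
∂Y/∂X = 45X^4

∂Y/∂X = 45X^4 > 0 (assuming positive values)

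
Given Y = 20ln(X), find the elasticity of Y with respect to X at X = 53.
Elasticity = 1/ln(53) ≈ 0.2519

Elasticity = (dY/dX) · (X/Y)

dY/dX = 20/X
At X = 53: dY/dX = 20/53, Y = 20·ln(53)

Elasticity = (20/53) · (53 / (20·ln(53))) = 1/ln(53) ≈ 0.2519

Interpretation: for a small percentage change in X, the percentage change in Y is approximately 0.25 times as large.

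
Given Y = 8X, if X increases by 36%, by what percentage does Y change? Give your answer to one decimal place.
36.0%

For Y = 8X:
If X → X(1 + 0.36)
Then Y → Y · (1 + 0.36)^1
     = Y · 1.3600

Percentage change = ((1 + 0.36)^1 − 1) × 100% = 36.0%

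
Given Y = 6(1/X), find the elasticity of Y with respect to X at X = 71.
Elasticity = -1

Elasticity = (dY/dX) · (X/Y)

dY/dX = -6/X²
At X = 71: dY/dX = -6/5041, Y = 6/71

Elasticity = (-6/5041) · (71 / (6/71)) = -1

Interpretation: for a small percentage change in X, the percentage change in Y is approximately -1.00 times as large.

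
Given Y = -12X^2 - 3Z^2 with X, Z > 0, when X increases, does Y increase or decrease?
Y decreases

Taking the partial derivative:
∂Y/∂X = -24X

∂Y/∂X = -24X < 0 (assuming positive values)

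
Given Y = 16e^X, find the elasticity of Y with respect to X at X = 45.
Elasticity = 45

Elasticity = (dY/dX) · (X/Y)

dY/dX = 16·e^X
At X = 45: dY/dX = 16·e^45, Y = 16·e^45

Elasticity = (16·e^45) · (45 / (16·e^45)) = 45

Interpretation: for a small percentage change in X, the percentage change in Y is approximately 45.00 times as large.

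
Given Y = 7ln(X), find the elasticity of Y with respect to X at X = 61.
Elasticity = 1/ln(61) ≈ 0.2433

Elasticity = (dY/dX) · (X/Y)

dY/dX = 7/X
At X = 61: dY/dX = 7/61, Y = 7·ln(61)

Elasticity = (7/61) · (61 / (7·ln(61))) = 1/ln(61) ≈ 0.2433

Interpretation: for a small percentage change in X, the percentage change in Y is approximately 0.24 times as large.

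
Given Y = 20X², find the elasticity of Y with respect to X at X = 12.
Elasticity = 2

Elasticity = (dY/dX) · (X/Y)

dY/dX = 40·X
At X = 12: dY/dX = 480, Y = 2880

Elasticity = 480 · (12 / 2880) = 2

Interpretation: for a small percentage change in X, the percentage change in Y is approximately 2.00 times as large.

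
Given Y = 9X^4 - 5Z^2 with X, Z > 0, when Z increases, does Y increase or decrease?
Y decreases

Taking the partial derivative:
∂Y/∂Z = -10Z

∂Y/∂Z = -10Z < 0 (assuming positive values)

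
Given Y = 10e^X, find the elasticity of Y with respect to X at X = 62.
Elasticity = 62

Elasticity = (dY/dX) · (X/Y)

dY/dX = 10·e^X
At X = 62: dY/dX = 10·e^62, Y = 10·e^62

Elasticity = (10·e^62) · (62 / (10·e^62)) = 62

Interpretation: for a small percentage change in X, the percentage change in Y is approximately 62.00 times as large.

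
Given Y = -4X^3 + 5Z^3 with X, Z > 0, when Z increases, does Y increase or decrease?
Y increases

Taking the partial derivative:
∂Y/∂Z = 15Z^2

∂Y/∂Z = 15Z^2 > 0 (assuming positive values)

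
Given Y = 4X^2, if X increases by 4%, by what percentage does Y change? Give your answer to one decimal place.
8.2%

For Y = 4X^2:
If X → X(1 + 0.04)
Then Y → Y · (1 + 0.04)^2
     = Y · 1.0816

Percentage change = ((1 + 0.04)^2 − 1) × 100% ≈ 8.2%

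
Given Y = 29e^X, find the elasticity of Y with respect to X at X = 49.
Elasticity = 49

Elasticity = (dY/dX) · (X/Y)

dY/dX = 29·e^X
At X = 49: dY/dX = 29·e^49, Y = 29·e^49

Elasticity = (29·e^49) · (49 / (29·e^49)) = 49

Interpretation: for a small percentage change in X, the percentage change in Y is approximately 49.00 times as large.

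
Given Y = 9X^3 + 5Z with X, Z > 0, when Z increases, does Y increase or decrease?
Y increases

Taking the partial derivative:
∂Y/∂Z = 5

∂Y/∂Z = 5 > 0 (assuming positive values)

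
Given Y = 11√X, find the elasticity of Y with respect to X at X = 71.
Elasticity = 1/2

Elasticity = (dY/dX) · (X/Y)

dY/dX = 11/(2·√X)
At X = 71: dY/dX = 11·√71/142, Y = 11·√71

Elasticity = (11·√71/142) · (71 / (11·√71)) = 1/2

Interpretation: for a small percentage change in X, the percentage change in Y is approximately 0.50 times as large.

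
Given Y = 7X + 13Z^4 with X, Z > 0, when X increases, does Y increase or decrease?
Y increases

Taking the partial derivative:
∂Y/∂X = 7

∂Y/∂X = 7 > 0 (assuming positive values)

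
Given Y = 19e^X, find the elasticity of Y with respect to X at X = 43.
Elasticity = 43

Elasticity = (dY/dX) · (X/Y)

dY/dX = 19·e^X
At X = 43: dY/dX = 19·e^43, Y = 19·e^43

Elasticity = (19·e^43) · (43 / (19·e^43)) = 43

Interpretation: for a small percentage change in X, the percentage change in Y is approximately 43.00 times as large.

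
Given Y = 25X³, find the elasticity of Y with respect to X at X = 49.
Elasticity = 3

Elasticity = (dY/dX) · (X/Y)

dY/dX = 75·X²
At X = 49: dY/dX = 180075, Y = 2941225

Elasticity = 180075 · (49 / 2941225) = 3

Interpretation: for a small percentage change in X, the percentage change in Y is approximately 3.00 times as large.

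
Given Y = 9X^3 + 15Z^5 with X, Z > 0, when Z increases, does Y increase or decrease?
Y increases

Taking the partial derivative:
∂Y/∂Z = 75Z^4

∂Y/∂Z = 75Z^4 > 0 (assuming positive values)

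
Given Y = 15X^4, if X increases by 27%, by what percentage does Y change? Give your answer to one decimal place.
160.1%

For Y = 15X^4:
If X → X(1 + 0.27)
Then Y → Y · (1 + 0.27)^4
     ≈ Y · 2.6014

Percentage change = ((1 + 0.27)^4 − 1) × 100% ≈ 160.1%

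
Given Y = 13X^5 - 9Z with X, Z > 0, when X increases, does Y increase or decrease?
Y increases

Taking the partial derivative:
∂Y/∂X = 65X^4

∂Y/∂X = 65X^4 > 0 (assuming positive values)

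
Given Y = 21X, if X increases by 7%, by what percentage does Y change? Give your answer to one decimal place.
7.0%

For Y = 21X:
If X → X(1 + 0.07)
Then Y → Y · (1 + 0.07)^1
     = Y · 1.0700

Percentage change = ((1 + 0.07)^1 − 1) × 100% = 7.0%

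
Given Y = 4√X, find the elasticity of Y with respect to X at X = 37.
Elasticity = 1/2

Elasticity = (dY/dX) · (X/Y)

dY/dX = 2/√X
At X = 37: dY/dX = 2·√37/37, Y = 4·√37

Elasticity = (2·√37/37) · (37 / (4·√37)) = 1/2

Interpretation: for a small percentage change in X, the percentage change in Y is approximately 0.50 times as large.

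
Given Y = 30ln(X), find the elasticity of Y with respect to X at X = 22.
Elasticity = 1/ln(22) ≈ 0.3235

Elasticity = (dY/dX) · (X/Y)

dY/dX = 30/X
At X = 22: dY/dX = 15/11, Y = 30·ln(22)

Elasticity = (15/11) · (22 / (30·ln(22))) = 1/ln(22) ≈ 0.3235

Interpretation: for a small percentage change in X, the percentage change in Y is approximately 0.32 times as large.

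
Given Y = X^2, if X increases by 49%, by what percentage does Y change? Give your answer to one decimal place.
122.0%

For Y = X^2:
If X → X(1 + 0.49)
Then Y → Y · (1 + 0.49)^2
     = Y · 2.2201

Percentage change = ((1 + 0.49)^2 − 1) × 100% ≈ 122.0%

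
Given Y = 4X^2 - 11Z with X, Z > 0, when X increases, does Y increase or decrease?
Y increases

Taking the partial derivative:
∂Y/∂X = 8X

∂Y/∂X = 8X > 0 (assuming positive values)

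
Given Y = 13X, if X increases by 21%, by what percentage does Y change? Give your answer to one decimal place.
21.0%

For Y = 13X:
If X → X(1 + 0.21)
Then Y → Y · (1 + 0.21)^1
     = Y · 1.2100

Percentage change = ((1 + 0.21)^1 − 1) × 100% = 21.0%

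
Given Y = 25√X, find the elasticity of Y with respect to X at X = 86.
Elasticity = 1/2

Elasticity = (dY/dX) · (X/Y)

dY/dX = 25/(2·√X)
At X = 86: dY/dX = 25·√86/172, Y = 25·√86

Elasticity = (25·√86/172) · (86 / (25·√86)) = 1/2

Interpretation: for a small percentage change in X, the percentage change in Y is approximately 0.50 times as large.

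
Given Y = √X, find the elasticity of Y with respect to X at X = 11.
Elasticity = 1/2

Elasticity = (dY/dX) · (X/Y)

dY/dX = 1/(2·√X)
At X = 11: dY/dX = √11/22, Y = √11

Elasticity = (√11/22) · (11 / (√11)) = 1/2

Interpretation: for a small percentage change in X, the percentage change in Y is approximately 0.50 times as large.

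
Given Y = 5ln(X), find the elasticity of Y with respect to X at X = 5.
Elasticity = 1/ln(5) ≈ 0.6213

Elasticity = (dY/dX) · (X/Y)

dY/dX = 5/X
At X = 5: dY/dX = 1, Y = 5·ln(5)

Elasticity = 1 · (5 / (5·ln(5))) = 1/ln(5) ≈ 0.6213

Interpretation: for a small percentage change in X, the percentage change in Y is approximately 0.62 times as large.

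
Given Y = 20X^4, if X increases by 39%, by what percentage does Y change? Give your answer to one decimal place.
273.3%

For Y = 20X^4:
If X → X(1 + 0.39)
Then Y → Y · (1 + 0.39)^4
     ≈ Y · 3.7330

Percentage change = ((1 + 0.39)^4 − 1) × 100% ≈ 273.3%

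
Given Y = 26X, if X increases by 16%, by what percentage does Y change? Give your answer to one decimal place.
16.0%

For Y = 26X:
If X → X(1 + 0.16)
Then Y → Y · (1 + 0.16)^1
     = Y · 1.1600

Percentage change = ((1 + 0.16)^1 − 1) × 100% = 16.0%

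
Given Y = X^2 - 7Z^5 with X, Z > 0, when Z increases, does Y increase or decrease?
Y decreases

Taking the partial derivative:
∂Y/∂Z = -35Z^4

∂Y/∂Z = -35Z^4 < 0 (assuming positive values)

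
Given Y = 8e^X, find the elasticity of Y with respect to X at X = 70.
Elasticity = 70

Elasticity = (dY/dX) · (X/Y)

dY/dX = 8·e^X
At X = 70: dY/dX = 8·e^70, Y = 8·e^70

Elasticity = (8·e^70) · (70 / (8·e^70)) = 70

Interpretation: for a small percentage change in X, the percentage change in Y is approximately 70.00 times as large.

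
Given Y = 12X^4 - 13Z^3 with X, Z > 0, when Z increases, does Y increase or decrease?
Y decreases

Taking the partial derivative:
∂Y/∂Z = -39Z^2

∂Y/∂Z = -39Z^2 < 0 (assuming positive values)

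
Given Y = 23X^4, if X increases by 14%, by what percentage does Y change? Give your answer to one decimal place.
68.9%

For Y = 23X^4:
If X → X(1 + 0.14)
Then Y → Y · (1 + 0.14)^4
     ≈ Y · 1.6890

Percentage change = ((1 + 0.14)^4 − 1) × 100% ≈ 68.9%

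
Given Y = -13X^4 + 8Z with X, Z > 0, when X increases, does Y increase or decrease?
Y decreases

Taking the partial derivative:
∂Y/∂X = -52X^3

∂Y/∂X = -52X^3 < 0 (assuming positive values)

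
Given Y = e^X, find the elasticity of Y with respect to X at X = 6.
Elasticity = 6

Elasticity = (dY/dX) · (X/Y)

dY/dX = e^X
At X = 6: dY/dX = e^6, Y = e^6

Elasticity = (e^6) · (6 / (e^6)) = 6

Interpretation: for a small percentage change in X, the percentage change in Y is approximately 6.00 times as large.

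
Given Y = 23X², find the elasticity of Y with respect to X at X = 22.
Elasticity = 2

Elasticity = (dY/dX) · (X/Y)

dY/dX = 46·X
At X = 22: dY/dX = 1012, Y = 11132

Elasticity = 1012 · (22 / 11132) = 2

Interpretation: for a small percentage change in X, the percentage change in Y is approximately 2.00 times as large.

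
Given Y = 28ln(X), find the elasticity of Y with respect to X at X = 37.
Elasticity = 1/ln(37) ≈ 0.2769

Elasticity = (dY/dX) · (X/Y)

dY/dX = 28/X
At X = 37: dY/dX = 28/37, Y = 28·ln(37)

Elasticity = (28/37) · (37 / (28·ln(37))) = 1/ln(37) ≈ 0.2769

Interpretation: for a small percentage change in X, the percentage change in Y is approximately 0.28 times as large.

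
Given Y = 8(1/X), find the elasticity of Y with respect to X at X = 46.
Elasticity = -1

Elasticity = (dY/dX) · (X/Y)

dY/dX = -8/X²
At X = 46: dY/dX = -2/529, Y = 4/23

Elasticity = (-2/529) · (46 / (4/23)) = -1

Interpretation: for a small percentage change in X, the percentage change in Y is approximately -1.00 times as large.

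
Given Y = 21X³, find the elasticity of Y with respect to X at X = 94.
Elasticity = 3

Elasticity = (dY/dX) · (X/Y)

dY/dX = 63·X²
At X = 94: dY/dX = 556668, Y = 17442264

Elasticity = 556668 · (94 / 17442264) = 3

Interpretation: for a small percentage change in X, the percentage change in Y is approximately 3.00 times as large.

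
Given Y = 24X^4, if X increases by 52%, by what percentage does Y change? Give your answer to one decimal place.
433.8%

For Y = 24X^4:
If X → X(1 + 0.52)
Then Y → Y · (1 + 0.52)^4
     ≈ Y · 5.3379

Percentage change = ((1 + 0.52)^4 − 1) × 100% ≈ 433.8%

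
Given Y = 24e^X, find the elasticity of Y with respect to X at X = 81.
Elasticity = 81

Elasticity = (dY/dX) · (X/Y)

dY/dX = 24·e^X
At X = 81: dY/dX = 24·e^81, Y = 24·e^81

Elasticity = (24·e^81) · (81 / (24·e^81)) = 81

Interpretation: for a small percentage change in X, the percentage change in Y is approximately 81.00 times as large.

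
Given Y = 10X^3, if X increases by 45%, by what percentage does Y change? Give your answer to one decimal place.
204.9%

For Y = 10X^3:
If X → X(1 + 0.45)
Then Y → Y · (1 + 0.45)^3
     ≈ Y · 3.0486

Percentage change = ((1 + 0.45)^3 − 1) × 100% ≈ 204.9%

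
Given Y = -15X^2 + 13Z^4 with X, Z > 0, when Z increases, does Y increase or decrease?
Y increases

Taking the partial derivative:
∂Y/∂Z = 52Z^3

∂Y/∂Z = 52Z^3 > 0 (assuming positive values)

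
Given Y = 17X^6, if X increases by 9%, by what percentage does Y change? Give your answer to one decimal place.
67.7%

For Y = 17X^6:
If X → X(1 + 0.09)
Then Y → Y · (1 + 0.09)^6
     ≈ Y · 1.6771

Percentage change = ((1 + 0.09)^6 − 1) × 100% ≈ 67.7%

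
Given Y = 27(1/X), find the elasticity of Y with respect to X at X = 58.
Elasticity = -1

Elasticity = (dY/dX) · (X/Y)

dY/dX = -27/X²
At X = 58: dY/dX = -27/3364, Y = 27/58

Elasticity = (-27/3364) · (58 / (27/58)) = -1

Interpretation: for a small percentage change in X, the percentage change in Y is approximately -1.00 times as large.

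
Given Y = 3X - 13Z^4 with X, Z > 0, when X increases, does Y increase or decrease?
Y increases

Taking the partial derivative:
∂Y/∂X = 3

∂Y/∂X = 3 > 0 (assuming positive values)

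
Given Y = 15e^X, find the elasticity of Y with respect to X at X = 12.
Elasticity = 12

Elasticity = (dY/dX) · (X/Y)

dY/dX = 15·e^X
At X = 12: dY/dX = 15·e^12, Y = 15·e^12

Elasticity = (15·e^12) · (12 / (15·e^12)) = 12

Interpretation: for a small percentage change in X, the percentage change in Y is approximately 12.00 times as large.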